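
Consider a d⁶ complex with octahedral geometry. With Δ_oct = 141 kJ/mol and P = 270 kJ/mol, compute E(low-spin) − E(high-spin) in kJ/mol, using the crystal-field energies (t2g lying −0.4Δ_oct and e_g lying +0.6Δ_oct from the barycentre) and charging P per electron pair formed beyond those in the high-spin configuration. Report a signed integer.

High-spin d⁶ fills as t2g^4 e_g^2 with CFSE 4(−0.4) + 2(+0.6) = -0.4Δ_oct = -56 kJ/mol.
Low-spin t2g^6 e_g^0 gives -2.4Δ_oct = -338 kJ/mol, but forming 2 extra pairs costs 2P = 540 kJ/mol, so E(LS) = -338 + 540 = 202 kJ/mol.
The difference is 202 − (-56) = 258 kJ/mol, so high-spin lies lower.

258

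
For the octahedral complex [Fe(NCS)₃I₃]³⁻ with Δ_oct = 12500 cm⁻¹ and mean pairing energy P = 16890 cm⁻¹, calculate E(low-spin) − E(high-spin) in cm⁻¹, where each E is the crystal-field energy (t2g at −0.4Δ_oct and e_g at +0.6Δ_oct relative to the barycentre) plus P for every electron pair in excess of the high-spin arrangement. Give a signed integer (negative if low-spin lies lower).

8780

Ligand charges: 3×(-1) from NCS⁻ and 3×(-1) from I⁻ sum to -6; with overall charge -3, Fe is +3.
Fe sits in group 8; removing 3 electrons leaves Fe³⁺ with 8 − 3 = 5 d electrons.
High-spin: t2g^3 e_g^2, CFSE = 0.0Δ_oct = 0 cm⁻¹.
Low-spin t2g^5 e_g^0 gives -2.0Δ_oct = -25000 cm⁻¹, but forming 2 extra pairs costs 2P = 33780 cm⁻¹, so E(LS) = -25000 + 33780 = 8780 cm⁻¹.
The difference is 8780 − (0) = 8780 cm⁻¹, so high-spin lies lower.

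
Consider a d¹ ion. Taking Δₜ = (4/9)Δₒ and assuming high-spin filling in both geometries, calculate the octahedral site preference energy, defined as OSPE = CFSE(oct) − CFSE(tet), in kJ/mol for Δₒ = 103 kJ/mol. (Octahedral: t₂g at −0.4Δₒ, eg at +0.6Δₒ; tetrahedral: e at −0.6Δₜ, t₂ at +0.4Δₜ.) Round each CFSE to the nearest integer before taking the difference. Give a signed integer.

-14

Octahedral (high-spin): t₂g¹ eg⁰, CFSE = 1(−0.4) + 0(+0.6) = -0.4Δₒ = -0.4 × 103 = -41 kJ/mol.
In a tetrahedral site the filling is e¹ t₂⁰: CFSE(tet) = -0.6Δₜ = -0.6 × (4/9)(103) = -27 kJ/mol.
Subtracting, OSPE = -41 − (-27) = -14 kJ/mol.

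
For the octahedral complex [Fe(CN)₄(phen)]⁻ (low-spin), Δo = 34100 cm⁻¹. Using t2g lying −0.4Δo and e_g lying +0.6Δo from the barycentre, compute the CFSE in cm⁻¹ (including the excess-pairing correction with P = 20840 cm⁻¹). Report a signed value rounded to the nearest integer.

-26520

Ligand charges: 4×(-1) from CN⁻ and 1×(+0) from phen sum to -4; with overall charge -1, Fe is +3.
Group 8 minus oxidation state +3 gives a d⁵ configuration for Fe³⁺.
Configuration: t2g^5 e_g^0.
CFSE(orbital) = 5×(-0.4Δo) + 0×(0.6Δo) = -2.0Δo; with Δo = 34100 cm⁻¹ that is -68200 cm⁻¹.
Pairing penalty: 2 pairs vs 0 in the high-spin reference → 2 extra × P = 41680 cm⁻¹.
Net CFSE = -68200 + 41680 = -26520 cm⁻¹.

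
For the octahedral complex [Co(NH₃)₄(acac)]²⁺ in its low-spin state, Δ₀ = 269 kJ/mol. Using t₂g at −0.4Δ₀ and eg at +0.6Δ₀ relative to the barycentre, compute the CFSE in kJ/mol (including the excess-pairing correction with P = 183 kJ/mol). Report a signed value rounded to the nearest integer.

-280

Ligand charges: 4×(+0) from NH₃ and 1×(-1) from acac⁻ sum to -1; with overall charge +2, Co is +3.
Co³⁺: group 9, so d-count = 9 − 3 = 6.
Configuration: t₂g⁶ eg⁰.
CFSE(orbital) = 6×(-0.4Δ₀) + 0×(0.6Δ₀) = -2.4Δ₀; with Δ₀ = 269 kJ/mol that is -646 kJ/mol.
Pairing penalty: 3 pairs vs 1 in the high-spin reference → 2 extra × P = 366 kJ/mol.
Combining: -646 + 366 = -280 kJ/mol.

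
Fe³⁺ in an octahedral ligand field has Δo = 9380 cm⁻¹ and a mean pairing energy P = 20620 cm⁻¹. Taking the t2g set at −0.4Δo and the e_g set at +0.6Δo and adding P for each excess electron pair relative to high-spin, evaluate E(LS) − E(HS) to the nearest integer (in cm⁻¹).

22480

Fe is in group 8, so Fe³⁺ is d⁵ (8 − 3 = 5).
In the high-spin limit (t2g^3 e_g^2) the orbital term is 0.0Δo = 0 cm⁻¹, with no excess pairing.
For low-spin the configuration is t2g^5 e_g^0: orbital energy -2.0 × 9380 = -18760 cm⁻¹, and 2 additional pairs relative to high-spin add 41240 cm⁻¹, giving 22480 cm⁻¹.
Thus E(LS) − E(HS) = 22480 cm⁻¹.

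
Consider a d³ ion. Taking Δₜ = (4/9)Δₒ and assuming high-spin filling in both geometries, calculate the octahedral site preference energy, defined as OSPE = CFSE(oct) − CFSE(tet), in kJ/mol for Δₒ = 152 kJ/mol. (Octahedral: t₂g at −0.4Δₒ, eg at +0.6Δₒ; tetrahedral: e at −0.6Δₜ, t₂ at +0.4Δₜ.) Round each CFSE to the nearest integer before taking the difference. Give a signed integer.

-128

In an octahedral site d³ (HS) is t₂g³ eg⁰, giving CFSE(oct) = -1.2Δₒ = -182 kJ/mol.
Tetrahedral e² t₂¹ gives -0.8Δₜ = -0.8 × (4/9) × 152 = -54 kJ/mol.
OSPE = -182 − (-54) = -128 kJ/mol.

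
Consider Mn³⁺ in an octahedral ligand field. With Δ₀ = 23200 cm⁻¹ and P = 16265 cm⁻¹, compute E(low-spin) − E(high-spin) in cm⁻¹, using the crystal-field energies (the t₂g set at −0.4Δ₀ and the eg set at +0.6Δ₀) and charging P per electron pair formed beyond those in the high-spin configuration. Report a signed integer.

-6935

Group 7 minus oxidation state +3 gives a d⁴ configuration for Mn³⁺.
High-spin d⁴ fills as t₂g³ eg¹ with CFSE 3(−0.4) + 1(+0.6) = -0.6Δ₀ = -13920 cm⁻¹.
Low-spin t₂g⁴ eg⁰ gives -1.6Δ₀ = -37120 cm⁻¹, but forming 1 extra pair costs 1P = 16265 cm⁻¹, so E(LS) = -37120 + 16265 = -20855 cm⁻¹.
The difference is -20855 − (-13920) = -6935 cm⁻¹, so low-spin lies lower.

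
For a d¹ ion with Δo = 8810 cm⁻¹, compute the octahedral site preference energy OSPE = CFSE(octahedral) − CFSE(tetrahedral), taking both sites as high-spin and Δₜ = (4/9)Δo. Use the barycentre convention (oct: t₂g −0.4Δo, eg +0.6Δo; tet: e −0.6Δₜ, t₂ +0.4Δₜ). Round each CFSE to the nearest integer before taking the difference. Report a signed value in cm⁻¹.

-1175

Octahedral (high-spin): t₂g¹ eg⁰, CFSE = 1(−0.4) + 0(+0.6) = -0.4Δo = -0.4 × 8810 = -3524 cm⁻¹.
In a tetrahedral site the filling is e¹ t₂⁰: CFSE(tet) = -0.6Δₜ = -0.6 × (4/9)(8810) = -2349 cm⁻¹.
OSPE = CFSE(oct) − CFSE(tet) = -3524 − (-2349) = -1175 cm⁻¹.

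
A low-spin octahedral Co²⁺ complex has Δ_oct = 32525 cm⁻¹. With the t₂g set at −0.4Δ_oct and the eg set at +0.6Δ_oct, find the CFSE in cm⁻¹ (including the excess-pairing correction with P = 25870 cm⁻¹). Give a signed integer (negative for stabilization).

-32675

Co is in group 9, so Co²⁺ is d⁷ (9 − 2 = 7).
Electron filling gives t₂g⁶ eg¹.
CFSE(orbital) = 6×(-0.4Δ_oct) + 1×(0.6Δ_oct) = -1.8Δ_oct; with Δ_oct = 32525 cm⁻¹ that is -58545 cm⁻¹.
Pairing penalty: 3 pairs vs 2 in the high-spin reference → 1 extra × P = 25870 cm⁻¹.
Combining: -58545 + 25870 = -32675 cm⁻¹.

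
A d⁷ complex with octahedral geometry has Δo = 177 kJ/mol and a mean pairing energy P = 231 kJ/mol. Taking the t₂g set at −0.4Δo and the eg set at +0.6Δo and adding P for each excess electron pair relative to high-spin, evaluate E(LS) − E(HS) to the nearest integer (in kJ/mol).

54

High-spin: t₂g⁵ eg², CFSE = -0.8Δo = -142 kJ/mol.
Low-spin t₂g⁶ eg¹ gives -1.8Δo = -319 kJ/mol, but forming 1 extra pair costs 1P = 231 kJ/mol, so E(LS) = -319 + 231 = -88 kJ/mol.
E(LS) − E(HS) = -88 − (-142) = 54 kJ/mol.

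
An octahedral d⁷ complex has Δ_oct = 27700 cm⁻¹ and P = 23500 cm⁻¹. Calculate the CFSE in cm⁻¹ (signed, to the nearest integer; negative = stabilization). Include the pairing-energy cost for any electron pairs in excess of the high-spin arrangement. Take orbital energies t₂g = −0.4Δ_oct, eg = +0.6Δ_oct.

Since Δ_oct = 27700 cm⁻¹ > P = 23500 cm⁻¹, the complex adopts the low-spin configuration.
Filling d⁷ accordingly: t₂g⁶ eg¹.
Orbital CFSE = -1.8Δ_oct = -1.8 × 27700 = -49860 cm⁻¹.
Excess pairs vs high-spin: 3 − 2 = 1; pairing cost = +23500 cm⁻¹.
Net CFSE = -49860 + 23500 = -26360 cm⁻¹.

-26360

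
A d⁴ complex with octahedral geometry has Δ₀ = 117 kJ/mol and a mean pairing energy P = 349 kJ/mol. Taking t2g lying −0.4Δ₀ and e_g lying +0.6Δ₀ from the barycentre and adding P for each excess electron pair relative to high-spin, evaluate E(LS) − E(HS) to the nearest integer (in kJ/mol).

In the high-spin limit (t2g^3 e_g^1) the orbital term is -0.6Δ₀ = -70 kJ/mol, with no excess pairing.
Low-spin: t2g^4 e_g^0, orbital CFSE = -1.6Δ₀ = -187 kJ/mol; plus 1 excess pair × P = +349 kJ/mol; total 162 kJ/mol.
E(LS) − E(HS) = 162 − (-70) = 232 kJ/mol.

232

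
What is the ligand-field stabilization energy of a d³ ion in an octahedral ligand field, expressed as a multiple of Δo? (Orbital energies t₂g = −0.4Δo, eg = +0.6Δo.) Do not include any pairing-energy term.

-1.2 Δo

Configuration: t₂g³ eg⁰.
CFSE = 3(-0.4Δo) + 0(0.6Δo) = -1.2Δo + 0.0Δo = -1.2Δo.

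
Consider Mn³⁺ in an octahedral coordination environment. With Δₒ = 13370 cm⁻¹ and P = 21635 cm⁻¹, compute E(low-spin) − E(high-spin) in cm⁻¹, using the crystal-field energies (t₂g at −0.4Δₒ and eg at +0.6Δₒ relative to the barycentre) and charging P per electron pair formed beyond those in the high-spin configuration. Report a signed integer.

Mn³⁺: group 7, so d-count = 7 − 3 = 4.
High-spin: t₂g³ eg¹, CFSE = -0.6Δₒ = -8022 cm⁻¹.
For low-spin the configuration is t₂g⁴ eg⁰: orbital energy -1.6 × 13370 = -21392 cm⁻¹, and 1 additional pair relative to high-spin adds 21635 cm⁻¹, giving 243 cm⁻¹.
E(LS) − E(HS) = 243 − (-8022) = 8265 cm⁻¹.

8265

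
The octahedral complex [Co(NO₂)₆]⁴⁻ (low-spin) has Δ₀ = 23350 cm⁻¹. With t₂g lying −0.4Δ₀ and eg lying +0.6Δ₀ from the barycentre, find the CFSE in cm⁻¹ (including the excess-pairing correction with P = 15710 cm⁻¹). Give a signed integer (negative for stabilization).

Each NO₂⁻ contributes -1; 6 × (-1) = -6. With overall charge -4, Co is in the +2 oxidation state.
Co is in group 9, so Co²⁺ is d⁷ (9 − 2 = 7).
The d⁷ electrons fill as t₂g⁶ eg¹.
CFSE(orbital) = 6×(-0.4Δ₀) + 1×(0.6Δ₀) = -1.8Δ₀; with Δ₀ = 23350 cm⁻¹ that is -42030 cm⁻¹.
High-spin d⁷ would be t₂g⁵ eg² with 2 pairs; low-spin has 3, so 1 excess pair costs +1P = +15710 cm⁻¹.
Overall CFSE = -42030 + 15710 = -26320 cm⁻¹.

-26320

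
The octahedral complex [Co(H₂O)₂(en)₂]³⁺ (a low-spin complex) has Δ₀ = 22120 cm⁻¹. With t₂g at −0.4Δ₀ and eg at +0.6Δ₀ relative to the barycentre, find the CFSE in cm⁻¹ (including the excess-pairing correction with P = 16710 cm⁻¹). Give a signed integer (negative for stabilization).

Ligand charges: 2×(+0) from H₂O and 2×(+0) from en sum to +0; with overall charge +3, Co is +3.
Co is in group 9, so Co³⁺ is d⁶ (9 − 3 = 6).
Configuration: t₂g⁶ eg⁰.
CFSE(orbital) = 6×(-0.4Δ₀) + 0×(0.6Δ₀) = -2.4Δ₀; with Δ₀ = 22120 cm⁻¹ that is -53088 cm⁻¹.
Pairing penalty: 3 pairs vs 1 in the high-spin reference → 2 extra × P = 33420 cm⁻¹.
Net CFSE = -53088 + 33420 = -19668 cm⁻¹.

-19668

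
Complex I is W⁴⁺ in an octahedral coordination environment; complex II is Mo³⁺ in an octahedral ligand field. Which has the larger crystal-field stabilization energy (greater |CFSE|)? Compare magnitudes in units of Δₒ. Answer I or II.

I: W is in group 6, so W⁴⁺ is d² (6 − 4 = 2); t₂g² eg⁰, CFSE = -0.8Δₒ.
II: Group 6 minus oxidation state +3 gives a d³ configuration for Mo³⁺; For octahedral d³ the high- and low-spin configurations coincide; t2g^3 e_g^0, CFSE = -1.2Δₒ.
So II has the larger |CFSE|.

II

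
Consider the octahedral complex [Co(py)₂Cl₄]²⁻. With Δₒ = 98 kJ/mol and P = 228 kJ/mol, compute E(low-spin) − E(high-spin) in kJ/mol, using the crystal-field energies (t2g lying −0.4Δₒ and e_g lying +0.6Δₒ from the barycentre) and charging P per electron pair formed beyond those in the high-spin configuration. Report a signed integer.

Ligand charges: 2×(+0) from py and 4×(-1) from Cl⁻ sum to -4; with overall charge -2, Co is +2.
Co²⁺: group 9, so d-count = 9 − 2 = 7.
High-spin d⁷ fills as t2g^5 e_g^2 with CFSE 5(−0.4) + 2(+0.6) = -0.8Δₒ = -78 kJ/mol.
Low-spin t2g^6 e_g^1 gives -1.8Δₒ = -176 kJ/mol, but forming 1 extra pair costs 1P = 228 kJ/mol, so E(LS) = -176 + 228 = 52 kJ/mol.
Thus E(LS) − E(HS) = 130 kJ/mol.

130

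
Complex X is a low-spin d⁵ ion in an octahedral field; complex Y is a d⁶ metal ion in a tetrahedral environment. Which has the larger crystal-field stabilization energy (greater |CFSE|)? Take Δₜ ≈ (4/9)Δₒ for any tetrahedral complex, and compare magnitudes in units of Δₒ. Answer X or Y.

X: t₂g⁵ eg⁰, CFSE = -2.0Δₒ.
Y: With tetrahedral geometry the complex is necessarily high-spin; e^3 t2^3, CFSE = -0.6Δₜ ≈ -0.27Δₒ.
So X has the larger |CFSE|.

X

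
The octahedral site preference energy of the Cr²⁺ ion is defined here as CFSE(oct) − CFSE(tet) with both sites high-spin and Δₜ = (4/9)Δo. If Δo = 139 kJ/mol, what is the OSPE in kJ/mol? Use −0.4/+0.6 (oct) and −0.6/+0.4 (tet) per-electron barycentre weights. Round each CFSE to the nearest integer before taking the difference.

-58

Group 6 minus oxidation state +2 gives a d⁴ configuration for Cr²⁺.
Octahedral (high-spin): t₂g³ eg¹, CFSE = 3(−0.4) + 1(+0.6) = -0.6Δo = -0.6 × 139 = -83 kJ/mol.
Tetrahedral e² t₂² gives -0.4Δₜ = -0.4 × (4/9) × 139 = -25 kJ/mol.
OSPE = -83 − (-25) = -58 kJ/mol.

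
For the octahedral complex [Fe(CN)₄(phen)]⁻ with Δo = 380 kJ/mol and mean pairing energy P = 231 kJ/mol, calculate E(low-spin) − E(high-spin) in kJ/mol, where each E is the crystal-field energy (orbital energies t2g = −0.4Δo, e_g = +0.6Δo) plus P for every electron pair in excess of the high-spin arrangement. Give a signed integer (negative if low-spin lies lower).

Ligand charges: 4×(-1) from CN⁻ and 1×(+0) from phen sum to -4; with overall charge -1, Fe is +3.
Fe³⁺: group 8, so d-count = 8 − 3 = 5.
High-spin: t2g^3 e_g^2, CFSE = 0.0Δo = 0 kJ/mol.
Low-spin t2g^5 e_g^0 gives -2.0Δo = -760 kJ/mol, but forming 2 extra pairs costs 2P = 462 kJ/mol, so E(LS) = -760 + 462 = -298 kJ/mol.
The difference is -298 − (0) = -298 kJ/mol, so low-spin lies lower.

-298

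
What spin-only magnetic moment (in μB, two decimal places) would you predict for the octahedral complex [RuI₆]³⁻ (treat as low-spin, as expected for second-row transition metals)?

Each I⁻ contributes -1; 6 × (-1) = -6. With overall charge -3, Ru is in the +3 oxidation state.
Ru is in group 8, so Ru³⁺ is d⁵ (8 − 3 = 5).
Configuration: t₂g⁵ eg⁰ → 1 unpaired electron.
μ(spin-only) = √[1(1+2)] = √3 ≈ 1.73 μB.

1.73 μB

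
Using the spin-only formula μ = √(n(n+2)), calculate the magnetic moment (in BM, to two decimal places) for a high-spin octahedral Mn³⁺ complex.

4.90 BM

Mn is in group 7, so Mn³⁺ is d⁴ (7 − 3 = 4).
Configuration: t₂g³ eg¹ → 4 unpaired electrons.
μ(spin-only) = √[4(4+2)] = √24 ≈ 4.90 BM.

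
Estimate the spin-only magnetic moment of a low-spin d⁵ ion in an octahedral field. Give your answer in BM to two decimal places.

Configuration: t₂g⁵ eg⁰ → 1 unpaired electron.
μ(spin-only) = √[1(1+2)] = √3 ≈ 1.73 BM.

1.73 BM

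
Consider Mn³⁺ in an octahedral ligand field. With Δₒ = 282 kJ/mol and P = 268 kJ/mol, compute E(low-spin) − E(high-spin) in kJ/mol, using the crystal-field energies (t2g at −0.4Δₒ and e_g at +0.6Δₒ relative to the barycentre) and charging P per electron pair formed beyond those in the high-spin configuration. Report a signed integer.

-14

Mn sits in group 7; removing 3 electrons leaves Mn³⁺ with 7 − 3 = 4 d electrons.
High-spin d⁴ fills as t2g^3 e_g^1 with CFSE 3(−0.4) + 1(+0.6) = -0.6Δₒ = -169 kJ/mol.
For low-spin the configuration is t2g^4 e_g^0: orbital energy -1.6 × 282 = -451 kJ/mol, and 1 additional pair relative to high-spin adds 268 kJ/mol, giving -183 kJ/mol.
The difference is -183 − (-169) = -14 kJ/mol, so low-spin lies lower.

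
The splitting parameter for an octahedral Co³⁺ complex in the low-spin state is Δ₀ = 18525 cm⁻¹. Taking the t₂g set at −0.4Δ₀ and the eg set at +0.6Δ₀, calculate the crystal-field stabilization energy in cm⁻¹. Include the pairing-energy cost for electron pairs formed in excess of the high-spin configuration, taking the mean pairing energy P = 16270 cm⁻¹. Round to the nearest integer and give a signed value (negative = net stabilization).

Group 9 minus oxidation state +3 gives a d⁶ configuration for Co³⁺.
Configuration: t₂g⁶ eg⁰.
Orbital CFSE = 6(-0.4) + 0(0.6) = -2.4Δ₀ = -2.4 × 18525 = -44460 cm⁻¹.
High-spin d⁶ would be t₂g⁴ eg² with 1 pair; low-spin has 3, so 2 excess pairs cost +2P = +32540 cm⁻¹.
Combining: -44460 + 32540 = -11920 cm⁻¹.

-11920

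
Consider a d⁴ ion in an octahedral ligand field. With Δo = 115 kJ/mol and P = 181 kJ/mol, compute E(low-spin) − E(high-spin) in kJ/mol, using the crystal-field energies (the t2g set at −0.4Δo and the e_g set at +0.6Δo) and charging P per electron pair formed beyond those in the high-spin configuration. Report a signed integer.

66

High-spin: t2g^3 e_g^1, CFSE = -0.6Δo = -69 kJ/mol.
For low-spin the configuration is t2g^4 e_g^0: orbital energy -1.6 × 115 = -184 kJ/mol, and 1 additional pair relative to high-spin adds 181 kJ/mol, giving -3 kJ/mol.
The difference is -3 − (-69) = 66 kJ/mol, so high-spin lies lower.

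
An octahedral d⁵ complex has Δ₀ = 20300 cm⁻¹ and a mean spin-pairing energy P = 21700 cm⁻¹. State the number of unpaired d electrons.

5

Here Δ₀ < P (20300 < 21700), so the high-spin state is favoured.
Configuration: t2g^3 e_g^2.
Unpaired electrons: 5.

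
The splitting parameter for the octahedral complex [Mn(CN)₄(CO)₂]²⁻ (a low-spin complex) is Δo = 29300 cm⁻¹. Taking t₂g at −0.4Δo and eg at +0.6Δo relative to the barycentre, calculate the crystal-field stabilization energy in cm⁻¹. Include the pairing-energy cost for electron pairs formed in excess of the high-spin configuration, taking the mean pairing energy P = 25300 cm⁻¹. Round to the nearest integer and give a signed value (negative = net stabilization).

Ligand charges: 4×(-1) from CN⁻ and 2×(+0) from CO sum to -4; with overall charge -2, Mn is +2.
Mn is in group 7, so Mn²⁺ is d⁵ (7 − 2 = 5).
Electron filling gives t₂g⁵ eg⁰.
The orbital stabilization is -2.0Δo = -2.0 × 29300 = -58600 cm⁻¹.
Relative to high-spin t₂g³ eg² (0 paired), the low-spin configuration has 2 additional pairs, contributing +2 × 25300 = +50600 cm⁻¹.
Combining: -58600 + 50600 = -8000 cm⁻¹.

-8000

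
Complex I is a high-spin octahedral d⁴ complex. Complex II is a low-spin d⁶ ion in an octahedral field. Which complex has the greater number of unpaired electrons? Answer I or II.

I

I: t2g^3 e_g^1 → 4 unpaired.
II: t₂g⁶ eg⁰ → 0 unpaired.
So I has more unpaired electrons.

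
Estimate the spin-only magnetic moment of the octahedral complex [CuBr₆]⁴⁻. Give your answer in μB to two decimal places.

Each Br⁻ contributes -1; 6 × (-1) = -6. With overall charge -4, Cu is in the +2 oxidation state.
Cu is in group 11, so Cu²⁺ is d⁹ (11 − 2 = 9).
For octahedral d⁹ the high- and low-spin configurations coincide.
Configuration: t2g^6 e_g^3 → 1 unpaired electron.
μ(spin-only) = √[1(1+2)] = √3 ≈ 1.73 μB.

1.73 μB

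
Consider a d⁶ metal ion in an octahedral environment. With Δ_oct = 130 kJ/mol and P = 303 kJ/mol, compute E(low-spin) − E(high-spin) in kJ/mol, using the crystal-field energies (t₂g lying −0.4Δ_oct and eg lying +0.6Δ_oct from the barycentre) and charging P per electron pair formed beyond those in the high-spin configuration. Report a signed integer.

In the high-spin limit (t₂g⁴ eg²) the orbital term is -0.4Δ_oct = -52 kJ/mol, with no excess pairing.
For low-spin the configuration is t₂g⁶ eg⁰: orbital energy -2.4 × 130 = -312 kJ/mol, and 2 additional pairs relative to high-spin add 606 kJ/mol, giving 294 kJ/mol.
Thus E(LS) − E(HS) = 346 kJ/mol.

346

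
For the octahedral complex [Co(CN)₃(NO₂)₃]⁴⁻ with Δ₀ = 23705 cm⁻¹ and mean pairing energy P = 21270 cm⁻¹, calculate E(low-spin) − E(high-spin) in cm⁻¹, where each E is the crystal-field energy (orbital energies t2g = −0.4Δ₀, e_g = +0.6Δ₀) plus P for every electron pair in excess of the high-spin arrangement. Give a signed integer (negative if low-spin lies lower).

Ligand charges: 3×(-1) from CN⁻ and 3×(-1) from NO₂⁻ sum to -6; with overall charge -4, Co is +2.
Co²⁺: group 9, so d-count = 9 − 2 = 7.
High-spin: t2g^5 e_g^2, CFSE = -0.8Δ₀ = -18964 cm⁻¹.
Low-spin: t2g^6 e_g^1, orbital CFSE = -1.8Δ₀ = -42669 cm⁻¹; plus 1 excess pair × P = +21270 cm⁻¹; total -21399 cm⁻¹.
E(LS) − E(HS) = -21399 − (-18964) = -2435 cm⁻¹.

-2435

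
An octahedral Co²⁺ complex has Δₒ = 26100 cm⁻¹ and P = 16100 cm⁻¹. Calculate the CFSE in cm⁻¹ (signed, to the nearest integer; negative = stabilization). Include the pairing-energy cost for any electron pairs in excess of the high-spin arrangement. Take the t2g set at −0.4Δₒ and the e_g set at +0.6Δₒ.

-30880

Co sits in group 9; removing 2 electrons leaves Co²⁺ with 9 − 2 = 7 d electrons.
Δₒ > P, so pairing is preferred: the ground state is low-spin.
That gives t2g^6 e_g^1.
Orbital CFSE = -1.8Δₒ = -1.8 × 26100 = -46980 cm⁻¹.
Excess pairs vs high-spin: 3 − 2 = 1; pairing cost = +16100 cm⁻¹.
Net CFSE = -46980 + 16100 = -30880 cm⁻¹.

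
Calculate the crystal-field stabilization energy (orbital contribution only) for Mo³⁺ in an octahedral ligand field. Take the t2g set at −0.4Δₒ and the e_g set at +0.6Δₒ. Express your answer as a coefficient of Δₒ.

Group 6 minus oxidation state +3 gives a d³ configuration for Mo³⁺.
For octahedral d³ the high- and low-spin configurations coincide.
Configuration: t2g^3 e_g^0.
CFSE = 3(-0.4Δₒ) + 0(0.6Δₒ) = -1.2Δₒ + 0.0Δₒ = -1.2Δₒ.

-1.2 Δₒ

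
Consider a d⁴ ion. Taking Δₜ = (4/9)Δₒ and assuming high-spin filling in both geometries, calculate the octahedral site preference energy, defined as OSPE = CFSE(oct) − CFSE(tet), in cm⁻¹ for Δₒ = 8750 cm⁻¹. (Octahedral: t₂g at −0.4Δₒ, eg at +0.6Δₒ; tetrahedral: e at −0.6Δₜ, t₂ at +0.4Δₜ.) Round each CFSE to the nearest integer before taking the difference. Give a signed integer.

-3694

In an octahedral site d⁴ (HS) is t₂g³ eg¹, giving CFSE(oct) = -0.6Δₒ = -5250 cm⁻¹.
In a tetrahedral site the filling is e² t₂²: CFSE(tet) = -0.4Δₜ = -0.4 × (4/9)(8750) = -1556 cm⁻¹.
OSPE = CFSE(oct) − CFSE(tet) = -5250 − (-1556) = -3694 cm⁻¹.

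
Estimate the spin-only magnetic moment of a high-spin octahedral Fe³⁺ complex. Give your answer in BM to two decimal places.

Fe sits in group 8; removing 3 electrons leaves Fe³⁺ with 8 − 3 = 5 d electrons.
Configuration: t2g^3 e_g^2 → 5 unpaired electrons.
μ(spin-only) = √[5(5+2)] = √35 ≈ 5.92 BM.

5.92 BM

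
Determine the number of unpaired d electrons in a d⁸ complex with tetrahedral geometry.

With tetrahedral geometry the complex is necessarily high-spin.
Configuration: e^4 t2^4, giving 2 unpaired electrons.

2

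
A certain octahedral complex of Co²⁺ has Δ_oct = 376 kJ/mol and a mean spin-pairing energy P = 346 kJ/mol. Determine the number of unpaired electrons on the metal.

Co is in group 9, so Co²⁺ is d⁷ (9 − 2 = 7).
Δ_oct > P, so pairing is preferred: the ground state is low-spin.
Configuration: t₂g⁶ eg¹.
Unpaired electrons: 1.

1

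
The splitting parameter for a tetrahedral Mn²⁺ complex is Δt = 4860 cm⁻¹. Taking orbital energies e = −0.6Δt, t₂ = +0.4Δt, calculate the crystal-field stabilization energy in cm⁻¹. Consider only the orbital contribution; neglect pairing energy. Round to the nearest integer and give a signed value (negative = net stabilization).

0

Group 7 minus oxidation state +2 gives a d⁵ configuration for Mn²⁺.
With tetrahedral geometry the complex is necessarily high-spin.
The d⁵ electrons fill as e² t₂³.
The orbital stabilization is 0.0Δt = 0.0 × 4860 = 0 cm⁻¹.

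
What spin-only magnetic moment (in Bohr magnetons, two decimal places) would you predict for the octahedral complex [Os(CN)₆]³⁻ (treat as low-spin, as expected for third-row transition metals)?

1.73 Bohr magnetons

Each CN⁻ contributes -1; 6 × (-1) = -6. With overall charge -3, Os is in the +3 oxidation state.
Group 8 minus oxidation state +3 gives a d⁵ configuration for Os³⁺.
Configuration: t₂g⁵ eg⁰ → 1 unpaired electron.
μ(spin-only) = √[1(1+2)] = √3 ≈ 1.73 Bohr magnetons.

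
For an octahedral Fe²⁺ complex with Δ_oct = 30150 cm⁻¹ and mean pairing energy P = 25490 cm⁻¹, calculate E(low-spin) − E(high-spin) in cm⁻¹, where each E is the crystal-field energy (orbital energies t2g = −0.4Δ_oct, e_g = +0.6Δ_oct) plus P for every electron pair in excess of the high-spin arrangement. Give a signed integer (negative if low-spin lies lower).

-9320

Fe sits in group 8; removing 2 electrons leaves Fe²⁺ with 8 − 2 = 6 d electrons.
In the high-spin limit (t2g^4 e_g^2) the orbital term is -0.4Δ_oct = -12060 cm⁻¹, with no excess pairing.
Low-spin t2g^6 e_g^0 gives -2.4Δ_oct = -72360 cm⁻¹, but forming 2 extra pairs costs 2P = 50980 cm⁻¹, so E(LS) = -72360 + 50980 = -21380 cm⁻¹.
Thus E(LS) − E(HS) = -9320 cm⁻¹.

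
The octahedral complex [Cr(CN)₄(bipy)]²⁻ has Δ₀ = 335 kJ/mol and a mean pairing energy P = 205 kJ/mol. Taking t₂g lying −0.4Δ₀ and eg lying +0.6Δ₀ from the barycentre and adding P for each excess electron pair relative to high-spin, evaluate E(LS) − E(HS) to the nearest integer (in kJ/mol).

Ligand charges: 4×(-1) from CN⁻ and 1×(+0) from bipy sum to -4; with overall charge -2, Cr is +2.
Cr sits in group 6; removing 2 electrons leaves Cr²⁺ with 6 − 2 = 4 d electrons.
High-spin d⁴ fills as t₂g³ eg¹ with CFSE 3(−0.4) + 1(+0.6) = -0.6Δ₀ = -201 kJ/mol.
Low-spin t₂g⁴ eg⁰ gives -1.6Δ₀ = -536 kJ/mol, but forming 1 extra pair costs 1P = 205 kJ/mol, so E(LS) = -536 + 205 = -331 kJ/mol.
Thus E(LS) − E(HS) = -130 kJ/mol.

-130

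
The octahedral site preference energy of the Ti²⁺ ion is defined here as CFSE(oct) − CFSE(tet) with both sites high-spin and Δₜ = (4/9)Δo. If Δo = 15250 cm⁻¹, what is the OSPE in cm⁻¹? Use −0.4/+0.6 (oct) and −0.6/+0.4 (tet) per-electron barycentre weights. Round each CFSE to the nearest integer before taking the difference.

-4067

Group 4 minus oxidation state +2 gives a d² configuration for Ti²⁺.
Octahedral high-spin t₂g² eg⁰: CFSE = -0.8 × 15250 = -12200 cm⁻¹.
Tetrahedral e² t₂⁰ gives -1.2Δₜ = -1.2 × (4/9) × 15250 = -8133 cm⁻¹.
Subtracting, OSPE = -12200 − (-8133) = -4067 cm⁻¹.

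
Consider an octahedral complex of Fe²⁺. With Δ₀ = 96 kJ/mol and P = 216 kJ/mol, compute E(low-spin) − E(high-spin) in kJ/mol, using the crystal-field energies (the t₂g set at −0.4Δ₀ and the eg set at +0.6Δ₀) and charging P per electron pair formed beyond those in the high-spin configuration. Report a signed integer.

Fe sits in group 8; removing 2 electrons leaves Fe²⁺ with 8 − 2 = 6 d electrons.
High-spin d⁶ fills as t₂g⁴ eg² with CFSE 4(−0.4) + 2(+0.6) = -0.4Δ₀ = -38 kJ/mol.
For low-spin the configuration is t₂g⁶ eg⁰: orbital energy -2.4 × 96 = -230 kJ/mol, and 2 additional pairs relative to high-spin add 432 kJ/mol, giving 202 kJ/mol.
E(LS) − E(HS) = 202 − (-38) = 240 kJ/mol.

240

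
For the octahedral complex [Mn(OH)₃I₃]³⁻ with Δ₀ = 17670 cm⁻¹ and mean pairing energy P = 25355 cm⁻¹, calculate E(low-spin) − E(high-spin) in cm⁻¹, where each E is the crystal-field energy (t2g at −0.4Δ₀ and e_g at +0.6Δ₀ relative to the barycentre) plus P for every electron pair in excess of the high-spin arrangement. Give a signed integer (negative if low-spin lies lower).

7685

Ligand charges: 3×(-1) from OH⁻ and 3×(-1) from I⁻ sum to -6; with overall charge -3, Mn is +3.
Mn sits in group 7; removing 3 electrons leaves Mn³⁺ with 7 − 3 = 4 d electrons.
High-spin: t2g^3 e_g^1, CFSE = -0.6Δ₀ = -10602 cm⁻¹.
For low-spin the configuration is t2g^4 e_g^0: orbital energy -1.6 × 17670 = -28272 cm⁻¹, and 1 additional pair relative to high-spin adds 25355 cm⁻¹, giving -2917 cm⁻¹.
Thus E(LS) − E(HS) = 7685 cm⁻¹.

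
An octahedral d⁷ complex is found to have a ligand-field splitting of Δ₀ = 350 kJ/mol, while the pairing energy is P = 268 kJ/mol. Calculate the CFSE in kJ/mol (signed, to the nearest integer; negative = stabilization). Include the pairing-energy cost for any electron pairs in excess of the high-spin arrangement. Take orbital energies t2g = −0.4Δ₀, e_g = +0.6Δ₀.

-362

Here Δ₀ > P (350 > 268), so the low-spin state is favoured.
That gives t2g^6 e_g^1.
Orbital CFSE = -1.8Δ₀ = -1.8 × 350 = -630 kJ/mol.
Excess pairs vs high-spin: 3 − 2 = 1; pairing cost = +268 kJ/mol.
Net CFSE = -630 + 268 = -362 kJ/mol.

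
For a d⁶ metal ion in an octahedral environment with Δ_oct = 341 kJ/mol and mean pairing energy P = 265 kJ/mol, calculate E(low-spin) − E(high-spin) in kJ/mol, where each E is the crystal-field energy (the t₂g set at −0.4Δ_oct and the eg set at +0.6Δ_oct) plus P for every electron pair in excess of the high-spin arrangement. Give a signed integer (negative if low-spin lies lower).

High-spin d⁶ fills as t₂g⁴ eg² with CFSE 4(−0.4) + 2(+0.6) = -0.4Δ_oct = -136 kJ/mol.
For low-spin the configuration is t₂g⁶ eg⁰: orbital energy -2.4 × 341 = -818 kJ/mol, and 2 additional pairs relative to high-spin add 530 kJ/mol, giving -288 kJ/mol.
The difference is -288 − (-136) = -152 kJ/mol, so low-spin lies lower.

-152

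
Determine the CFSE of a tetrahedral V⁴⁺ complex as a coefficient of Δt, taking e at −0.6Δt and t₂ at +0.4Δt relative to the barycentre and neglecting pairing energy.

-0.6 Δt

V sits in group 5; removing 4 electrons leaves V⁴⁺ with 5 − 4 = 1 d electrons.
Tetrahedral fields are weak (Δₜ ≈ 4/9 Δₒ), so electrons fill high-spin.
Configuration: e¹ t₂⁰.
CFSE = 1(-0.6Δt) + 0(0.4Δt) = -0.6Δt + 0.0Δt = -0.6Δt.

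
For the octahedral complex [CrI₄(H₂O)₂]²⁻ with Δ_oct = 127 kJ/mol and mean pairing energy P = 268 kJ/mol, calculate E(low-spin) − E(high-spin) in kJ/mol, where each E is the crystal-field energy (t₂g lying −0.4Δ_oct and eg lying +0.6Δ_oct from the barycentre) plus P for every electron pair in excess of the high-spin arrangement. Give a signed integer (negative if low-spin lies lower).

Ligand charges: 4×(-1) from I⁻ and 2×(+0) from H₂O sum to -4; with overall charge -2, Cr is +2.
Cr sits in group 6; removing 2 electrons leaves Cr²⁺ with 6 − 2 = 4 d electrons.
High-spin d⁴ fills as t₂g³ eg¹ with CFSE 3(−0.4) + 1(+0.6) = -0.6Δ_oct = -76 kJ/mol.
For low-spin the configuration is t₂g⁴ eg⁰: orbital energy -1.6 × 127 = -203 kJ/mol, and 1 additional pair relative to high-spin adds 268 kJ/mol, giving 65 kJ/mol.
Thus E(LS) − E(HS) = 141 kJ/mol.

141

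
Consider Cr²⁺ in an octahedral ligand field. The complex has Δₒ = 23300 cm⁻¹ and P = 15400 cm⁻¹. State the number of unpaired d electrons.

Cr²⁺: group 6, so d-count = 6 − 2 = 4.
Here Δₒ > P (23300 > 15400), so the low-spin state is favoured.
That gives t₂g⁴ eg⁰.
Unpaired electrons: 2.

2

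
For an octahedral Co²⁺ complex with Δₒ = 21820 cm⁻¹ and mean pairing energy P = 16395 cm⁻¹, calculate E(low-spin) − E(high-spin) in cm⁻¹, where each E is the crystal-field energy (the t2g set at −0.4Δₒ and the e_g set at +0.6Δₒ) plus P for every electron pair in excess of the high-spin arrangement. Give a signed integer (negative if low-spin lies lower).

Co sits in group 9; removing 2 electrons leaves Co²⁺ with 9 − 2 = 7 d electrons.
High-spin d⁷ fills as t2g^5 e_g^2 with CFSE 5(−0.4) + 2(+0.6) = -0.8Δₒ = -17456 cm⁻¹.
For low-spin the configuration is t2g^6 e_g^1: orbital energy -1.8 × 21820 = -39276 cm⁻¹, and 1 additional pair relative to high-spin adds 16395 cm⁻¹, giving -22881 cm⁻¹.
The difference is -22881 − (-17456) = -5425 cm⁻¹, so low-spin lies lower.

-5425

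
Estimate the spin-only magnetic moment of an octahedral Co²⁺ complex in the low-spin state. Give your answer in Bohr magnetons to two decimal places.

Co sits in group 9; removing 2 electrons leaves Co²⁺ with 9 − 2 = 7 d electrons.
Configuration: t2g^6 e_g^1 → 1 unpaired electron.
μ(spin-only) = √[1(1+2)] = √3 ≈ 1.73 Bohr magnetons.

1.73 Bohr magnetons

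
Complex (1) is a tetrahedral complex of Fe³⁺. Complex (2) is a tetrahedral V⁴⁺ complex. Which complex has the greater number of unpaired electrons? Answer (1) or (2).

(1)

(1): Fe sits in group 8; removing 3 electrons leaves Fe³⁺ with 8 − 3 = 5 d electrons; Tetrahedral splitting is small, so the complex is high-spin; e² t₂³ → 5 unpaired.
(2): V is in group 5, so V⁴⁺ is d¹ (5 − 4 = 1); With tetrahedral geometry the complex is necessarily high-spin; e¹ t₂⁰ → 1 unpaired.
So (1) has more unpaired electrons.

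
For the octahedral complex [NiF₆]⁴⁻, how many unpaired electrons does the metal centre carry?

Each F⁻ contributes -1; 6 × (-1) = -6. With overall charge -4, Ni is in the +2 oxidation state.
Ni²⁺: group 10, so d-count = 10 − 2 = 8.
Configuration: t₂g⁶ eg², giving 2 unpaired electrons.

2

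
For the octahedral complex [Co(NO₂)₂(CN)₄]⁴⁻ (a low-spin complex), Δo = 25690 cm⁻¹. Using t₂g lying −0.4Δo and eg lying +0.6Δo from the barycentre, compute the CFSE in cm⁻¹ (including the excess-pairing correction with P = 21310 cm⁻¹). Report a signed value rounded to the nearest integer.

Ligand charges: 2×(-1) from NO₂⁻ and 4×(-1) from CN⁻ sum to -6; with overall charge -4, Co is +2.
Co²⁺: group 9, so d-count = 9 − 2 = 7.
The d⁷ electrons fill as t₂g⁶ eg¹.
CFSE(orbital) = 6×(-0.4Δo) + 1×(0.6Δo) = -1.8Δo; with Δo = 25690 cm⁻¹ that is -46242 cm⁻¹.
Pairing penalty: 3 pairs vs 2 in the high-spin reference → 1 extra × P = 21310 cm⁻¹.
Combining: -46242 + 21310 = -24932 cm⁻¹.

-24932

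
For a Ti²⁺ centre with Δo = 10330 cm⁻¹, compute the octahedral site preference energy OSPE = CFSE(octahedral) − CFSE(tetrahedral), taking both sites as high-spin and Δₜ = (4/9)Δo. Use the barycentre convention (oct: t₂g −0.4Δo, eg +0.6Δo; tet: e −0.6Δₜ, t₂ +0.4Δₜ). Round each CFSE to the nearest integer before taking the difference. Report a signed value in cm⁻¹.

Group 4 minus oxidation state +2 gives a d² configuration for Ti²⁺.
In an octahedral site d² (HS) is t2g^2 e_g^0, giving CFSE(oct) = -0.8Δo = -8264 cm⁻¹.
Tetrahedral e^2 t2^0 gives -1.2Δₜ = -1.2 × (4/9) × 10330 = -5509 cm⁻¹.
Subtracting, OSPE = -8264 − (-5509) = -2755 cm⁻¹.

-2755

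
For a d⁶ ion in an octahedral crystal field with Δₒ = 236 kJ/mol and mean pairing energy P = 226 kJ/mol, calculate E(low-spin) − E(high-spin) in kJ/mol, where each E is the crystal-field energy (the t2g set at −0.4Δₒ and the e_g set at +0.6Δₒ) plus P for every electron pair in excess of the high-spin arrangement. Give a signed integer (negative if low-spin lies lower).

High-spin d⁶ fills as t2g^4 e_g^2 with CFSE 4(−0.4) + 2(+0.6) = -0.4Δₒ = -94 kJ/mol.
For low-spin the configuration is t2g^6 e_g^0: orbital energy -2.4 × 236 = -566 kJ/mol, and 2 additional pairs relative to high-spin add 452 kJ/mol, giving -114 kJ/mol.
E(LS) − E(HS) = -114 − (-94) = -20 kJ/mol.

-20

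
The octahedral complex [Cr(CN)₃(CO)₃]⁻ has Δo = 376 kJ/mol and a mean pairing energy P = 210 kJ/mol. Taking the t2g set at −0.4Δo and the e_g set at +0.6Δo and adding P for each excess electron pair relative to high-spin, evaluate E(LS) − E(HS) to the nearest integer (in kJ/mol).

Ligand charges: 3×(-1) from CN⁻ and 3×(+0) from CO sum to -3; with overall charge -1, Cr is +2.
Cr is in group 6, so Cr²⁺ is d⁴ (6 − 2 = 4).
High-spin: t2g^3 e_g^1, CFSE = -0.6Δo = -226 kJ/mol.
Low-spin: t2g^4 e_g^0, orbital CFSE = -1.6Δo = -602 kJ/mol; plus 1 excess pair × P = +210 kJ/mol; total -392 kJ/mol.
Thus E(LS) − E(HS) = -166 kJ/mol.

-166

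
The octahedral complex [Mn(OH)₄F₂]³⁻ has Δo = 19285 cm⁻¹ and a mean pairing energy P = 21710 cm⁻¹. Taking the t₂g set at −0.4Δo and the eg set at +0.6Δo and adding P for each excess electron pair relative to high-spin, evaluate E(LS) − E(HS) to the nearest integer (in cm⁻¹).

2425

Ligand charges: 4×(-1) from OH⁻ and 2×(-1) from F⁻ sum to -6; with overall charge -3, Mn is +3.
Mn is in group 7, so Mn³⁺ is d⁴ (7 − 3 = 4).
High-spin: t₂g³ eg¹, CFSE = -0.6Δo = -11571 cm⁻¹.
Low-spin: t₂g⁴ eg⁰, orbital CFSE = -1.6Δo = -30856 cm⁻¹; plus 1 excess pair × P = +21710 cm⁻¹; total -9146 cm⁻¹.
The difference is -9146 − (-11571) = 2425 cm⁻¹, so high-spin lies lower.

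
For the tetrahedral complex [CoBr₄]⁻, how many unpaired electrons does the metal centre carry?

4

Each Br⁻ contributes -1; 4 × (-1) = -4. With overall charge -1, Co is in the +3 oxidation state.
Co is in group 9, so Co³⁺ is d⁶ (9 − 3 = 6).
Tetrahedral splitting is small, so the complex is high-spin.
Configuration: e³ t₂³, giving 4 unpaired electrons.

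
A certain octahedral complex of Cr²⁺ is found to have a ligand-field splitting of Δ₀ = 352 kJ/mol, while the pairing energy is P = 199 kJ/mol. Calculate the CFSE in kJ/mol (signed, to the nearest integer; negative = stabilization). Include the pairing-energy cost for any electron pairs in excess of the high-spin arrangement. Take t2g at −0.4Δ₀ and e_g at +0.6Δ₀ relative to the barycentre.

Group 6 minus oxidation state +2 gives a d⁴ configuration for Cr²⁺.
Δ₀ > P, so pairing is preferred: the ground state is low-spin.
Configuration: t2g^4 e_g^0.
Orbital CFSE = -1.6Δ₀ = -1.6 × 352 = -563 kJ/mol.
Excess pairs vs high-spin: 1 − 0 = 1; pairing cost = +199 kJ/mol.
Net CFSE = -563 + 199 = -364 kJ/mol.

-364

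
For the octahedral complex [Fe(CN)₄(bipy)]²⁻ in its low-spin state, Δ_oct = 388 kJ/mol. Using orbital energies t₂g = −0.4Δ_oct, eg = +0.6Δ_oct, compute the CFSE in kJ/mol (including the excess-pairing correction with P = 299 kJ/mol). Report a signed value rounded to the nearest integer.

Ligand charges: 4×(-1) from CN⁻ and 1×(+0) from bipy sum to -4; with overall charge -2, Fe is +2.
Group 8 minus oxidation state +2 gives a d⁶ configuration for Fe²⁺.
Configuration: t₂g⁶ eg⁰.
The orbital stabilization is -2.4Δ_oct = -2.4 × 388 = -931 kJ/mol.
Pairing penalty: 3 pairs vs 1 in the high-spin reference → 2 extra × P = 598 kJ/mol.
Combining: -931 + 598 = -333 kJ/mol.

-333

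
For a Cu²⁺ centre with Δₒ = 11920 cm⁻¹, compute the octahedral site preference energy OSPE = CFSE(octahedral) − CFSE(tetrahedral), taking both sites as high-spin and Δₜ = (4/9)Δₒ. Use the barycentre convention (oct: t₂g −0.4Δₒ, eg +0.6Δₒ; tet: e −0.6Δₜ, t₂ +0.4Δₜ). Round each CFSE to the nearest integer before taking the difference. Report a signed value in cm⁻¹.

-5033

Cu²⁺: group 11, so d-count = 11 − 2 = 9.
In an octahedral site d⁹ (HS) is t₂g⁶ eg³, giving CFSE(oct) = -0.6Δₒ = -7152 cm⁻¹.
In a tetrahedral site the filling is e⁴ t₂⁵: CFSE(tet) = -0.4Δₜ = -0.4 × (4/9)(11920) = -2119 cm⁻¹.
OSPE = CFSE(oct) − CFSE(tet) = -7152 − (-2119) = -5033 cm⁻¹.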